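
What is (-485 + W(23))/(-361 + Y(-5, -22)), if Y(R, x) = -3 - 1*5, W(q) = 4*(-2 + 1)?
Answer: 163/123 ≈ 1.3252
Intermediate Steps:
W(q) = -4 (W(q) = 4*(-1) = -4)
Y(R, x) = -8 (Y(R, x) = -3 - 5 = -8)
(-485 + W(23))/(-361 + Y(-5, -22)) = (-485 - 4)/(-361 - 8) = -489/(-369) = -489*(-1/369) = 163/123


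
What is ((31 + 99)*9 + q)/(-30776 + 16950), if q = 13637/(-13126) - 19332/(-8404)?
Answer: -32300726041/381289639676 ≈ -0.084714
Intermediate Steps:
q = 34786621/27577726 (q = 13637*(-1/13126) - 19332*(-1/8404) = -13637/13126 + 4833/2101 = 34786621/27577726 ≈ 1.2614)
((31 + 99)*9 + q)/(-30776 + 16950) = ((31 + 99)*9 + 34786621/27577726)/(-30776 + 16950) = (130*9 + 34786621/27577726)/(-13826) = (1170 + 34786621/27577726)*(-1/13826) = (32300726041/27577726)*(-1/13826) = -32300726041/381289639676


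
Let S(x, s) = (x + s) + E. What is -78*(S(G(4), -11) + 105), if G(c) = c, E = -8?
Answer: -7020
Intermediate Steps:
S(x, s) = -8 + s + x (S(x, s) = (x + s) - 8 = (s + x) - 8 = -8 + s + x)
-78*(S(G(4), -11) + 105) = -78*((-8 - 11 + 4) + 105) = -78*(-15 + 105) = -78*90 = -7020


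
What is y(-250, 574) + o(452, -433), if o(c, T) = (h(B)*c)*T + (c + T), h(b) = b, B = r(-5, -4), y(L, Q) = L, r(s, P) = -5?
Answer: 978349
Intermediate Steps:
B = -5
o(c, T) = T + c - 5*T*c (o(c, T) = (-5*c)*T + (c + T) = -5*T*c + (T + c) = T + c - 5*T*c)
y(-250, 574) + o(452, -433) = -250 + (-433 + 452 - 5*(-433)*452) = -250 + (-433 + 452 + 978580) = -250 + 978599 = 978349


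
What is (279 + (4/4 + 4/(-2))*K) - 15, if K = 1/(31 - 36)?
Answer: 1321/5 ≈ 264.20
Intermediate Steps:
K = -⅕ (K = 1/(-5) = -⅕ ≈ -0.20000)
(279 + (4/4 + 4/(-2))*K) - 15 = (279 + (4/4 + 4/(-2))*(-⅕)) - 15 = (279 + (4*(¼) + 4*(-½))*(-⅕)) - 15 = (279 + (1 - 2)*(-⅕)) - 15 = (279 - 1*(-⅕)) - 15 = (279 + ⅕) - 15 = 1396/5 - 15 = 1321/5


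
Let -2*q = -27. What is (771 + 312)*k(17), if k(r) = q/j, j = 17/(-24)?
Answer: -350892/17 ≈ -20641.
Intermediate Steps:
j = -17/24 (j = 17*(-1/24) = -17/24 ≈ -0.70833)
q = 27/2 (q = -½*(-27) = 27/2 ≈ 13.500)
k(r) = -324/17 (k(r) = 27/(2*(-17/24)) = (27/2)*(-24/17) = -324/17)
(771 + 312)*k(17) = (771 + 312)*(-324/17) = 1083*(-324/17) = -350892/17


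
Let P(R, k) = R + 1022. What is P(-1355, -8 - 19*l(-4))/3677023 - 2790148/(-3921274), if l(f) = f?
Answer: 19803344759/27835163489 ≈ 0.71145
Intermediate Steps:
P(R, k) = 1022 + R
P(-1355, -8 - 19*l(-4))/3677023 - 2790148/(-3921274) = (1022 - 1355)/3677023 - 2790148/(-3921274) = -333*1/3677023 - 2790148*(-1/3921274) = -9/99379 + 1395074/1960637 = 19803344759/27835163489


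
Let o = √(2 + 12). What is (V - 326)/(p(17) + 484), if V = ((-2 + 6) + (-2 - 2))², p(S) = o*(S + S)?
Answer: -19723/27259 + 2771*√14/54518 ≈ -0.53336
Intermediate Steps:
o = √14 ≈ 3.7417
p(S) = 2*S*√14 (p(S) = √14*(S + S) = √14*(2*S) = 2*S*√14)
V = 0 (V = (4 - 4)² = 0² = 0)
(V - 326)/(p(17) + 484) = (0 - 326)/(2*17*√14 + 484) = -326/(34*√14 + 484) = -326/(484 + 34*√14)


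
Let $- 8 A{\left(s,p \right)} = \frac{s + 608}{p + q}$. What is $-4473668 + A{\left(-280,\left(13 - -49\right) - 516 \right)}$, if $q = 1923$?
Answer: $- \frac{6571818333}{1469} \approx -4.4737 \cdot 10^{6}$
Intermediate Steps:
$A{\left(s,p \right)} = - \frac{608 + s}{8 \left(1923 + p\right)}$ ($A{\left(s,p \right)} = - \frac{\left(s + 608\right) \frac{1}{p + 1923}}{8} = - \frac{\left(608 + s\right) \frac{1}{1923 + p}}{8} = - \frac{\frac{1}{1923 + p} \left(608 + s\right)}{8} = - \frac{608 + s}{8 \left(1923 + p\right)}$)
$-4473668 + A{\left(-280,\left(13 - -49\right) - 516 \right)} = -4473668 + \frac{-608 - -280}{8 \left(1923 + \left(\left(13 - -49\right) - 516\right)\right)} = -4473668 + \frac{-608 + 280}{8 \left(1923 + \left(\left(13 + 49\right) - 516\right)\right)} = -4473668 + \frac{1}{8} \frac{1}{1923 + \left(62 - 516\right)} \left(-328\right) = -4473668 + \frac{1}{8} \frac{1}{1923 - 454} \left(-328\right) = -4473668 + \frac{1}{8} \cdot \frac{1}{1469} \left(-328\right) = -4473668 - \frac{41}{1469} = - \frac{6571818333}{1469}$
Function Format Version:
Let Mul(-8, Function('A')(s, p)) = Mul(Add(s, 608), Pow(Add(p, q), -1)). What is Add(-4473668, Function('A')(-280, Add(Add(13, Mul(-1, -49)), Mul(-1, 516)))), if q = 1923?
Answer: Rational(-6571818333, 1469) ≈ -4.4737e+6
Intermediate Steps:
Function('A')(s, p) = Mul(Rational(-1, 8), Pow(Add(1923, p), -1), Add(608, s)) (Function('A')(s, p) = Mul(Rational(-1, 8), Mul(Add(s, 608), Pow(Add(p, 1923), -1))) = Mul(Rational(-1, 8), Mul(Add(608, s), Pow(Add(1923, p), -1))) = Mul(Rational(-1, 8), Mul(Pow(Add(1923, p), -1), Add(608, s))) = Mul(Rational(-1, 8), Pow(Add(1923, p), -1), Add(608, s)))
Add(-4473668, Function('A')(-280, Add(Add(13, Mul(-1, -49)), Mul(-1, 516)))) = Add(-4473668, Mul(Rational(1, 8), Pow(Add(1923, Add(Add(13, Mul(-1, -49)), Mul(-1, 516))), -1), Add(-608, Mul(-1, -280)))) = Add(-4473668, Mul(Rational(1, 8), Pow(Add(1923, Add(Add(13, 49), -516)), -1), Add(-608, 280))) = Add(-4473668, Mul(Rational(1, 8), Pow(Add(1923, Add(62, -516)), -1), -328)) = Add(-4473668, Mul(Rational(1, 8), Pow(Add(1923, -454), -1), -328)) = Add(-4473668, Mul(Rational(1, 8), Pow(1469, -1), -328)) = Add(-4473668, Mul(Rational(1, 8), Rational(1, 1469), -328)) = Add(-4473668, Rational(-41, 1469)) = Rational(-6571818333, 1469)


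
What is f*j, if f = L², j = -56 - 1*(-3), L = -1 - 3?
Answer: -848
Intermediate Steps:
L = -4
j = -53 (j = -56 + 3 = -53)
f = 16 (f = (-4)² = 16)
f*j = 16*(-53) = -848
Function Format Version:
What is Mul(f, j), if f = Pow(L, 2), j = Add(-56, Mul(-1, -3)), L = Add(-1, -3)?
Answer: -848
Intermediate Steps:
L = -4
j = -53 (j = Add(-56, 3) = -53)
f = 16 (f = Pow(-4, 2) = 16)
Mul(f, j) = Mul(16, -53) = -848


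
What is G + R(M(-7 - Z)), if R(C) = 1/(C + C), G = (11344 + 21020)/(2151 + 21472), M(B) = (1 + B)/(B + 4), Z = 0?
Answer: 153079/94492 ≈ 1.6200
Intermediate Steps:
M(B) = (1 + B)/(4 + B)
G = 32364/23623 ≈ 1.3700
R(C) = 1/(2*C)
G + R(M(-7 - Z)) = 32364/23623 + 1/(2*(((1 + (-7 - 1*0))/(4 + (-7 - 1*0))))) = 32364/23623 + 1/(2*(((1 + (-7 + 0))/(4 + (-7 + 0))))) = 32364/23623 + 1/(2*(((1 - 7)/(4 - 7)))) = 32364/23623 + 1/(2*((-6/(-3)))) = 32364/23623 + 1/(2*((-⅓*(-6)))) = 32364/23623 + (½)/2 = 32364/23623 + (½)*(½) = 32364/23623 + ¼ = 153079/94492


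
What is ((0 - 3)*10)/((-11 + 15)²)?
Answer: -15/8 ≈ -1.8750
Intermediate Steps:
((0 - 3)*10)/((-11 + 15)²) = (-3*10)/(4²) = -30/16 = -30*1/16 = -15/8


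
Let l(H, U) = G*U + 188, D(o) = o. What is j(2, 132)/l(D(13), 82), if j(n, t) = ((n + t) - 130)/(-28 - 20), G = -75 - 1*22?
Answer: 1/93192 ≈ 1.0731e-5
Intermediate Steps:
G = -97 (G = -75 - 22 = -97)
l(H, U) = 188 - 97*U (l(H, U) = -97*U + 188 = 188 - 97*U)
j(n, t) = 65/24 - n/48 - t/48 (j(n, t) = (-130 + n + t)/(-48) = (-130 + n + t)*(-1/48) = 65/24 - n/48 - t/48)
j(2, 132)/l(D(13), 82) = (65/24 - 1/48*2 - 1/48*132)/(188 - 97*82) = (65/24 - 1/24 - 11/4)/(188 - 7954) = -1/12/(-7766) = -1/12*(-1/7766) = 1/93192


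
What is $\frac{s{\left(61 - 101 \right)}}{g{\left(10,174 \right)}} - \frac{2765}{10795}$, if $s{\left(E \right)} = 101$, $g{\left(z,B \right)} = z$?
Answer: $\frac{212529}{21590} \approx 9.8439$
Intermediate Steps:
$\frac{s{\left(61 - 101 \right)}}{g{\left(10,174 \right)}} - \frac{2765}{10795} = \frac{101}{10} - \frac{2765}{10795} = 101 \cdot \frac{1}{10} - \frac{553}{2159} = \frac{101}{10} - \frac{553}{2159} = \frac{212529}{21590}$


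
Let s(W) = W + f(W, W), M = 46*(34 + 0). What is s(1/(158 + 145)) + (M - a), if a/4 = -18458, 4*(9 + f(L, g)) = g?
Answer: 91369049/1212 ≈ 75387.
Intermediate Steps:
f(L, g) = -9 + g/4
a = -73832 (a = 4*(-18458) = -73832)
M = 1564 (M = 46*34 = 1564)
s(W) = -9 + 5*W/4 (s(W) = W + (-9 + W/4) = -9 + 5*W/4)
s(1/(158 + 145)) + (M - a) = (-9 + 5/(4*(158 + 145))) + (1564 - 1*(-73832)) = (-9 + (5/4)/303) + (1564 + 73832) = (-9 + (5/4)*(1/303)) + 75396 = (-9 + 5/1212) + 75396 = -10903/1212 + 75396 = 91369049/1212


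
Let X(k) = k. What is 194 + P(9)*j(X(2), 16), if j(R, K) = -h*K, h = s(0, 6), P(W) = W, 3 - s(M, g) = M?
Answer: -238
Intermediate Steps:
s(M, g) = 3 - M
h = 3 (h = 3 - 1*0 = 3 + 0 = 3)
j(R, K) = -3*K
194 + P(9)*j(X(2), 16) = 194 + 9*(-3*16) = 194 + 9*(-48) = 194 - 432 = -238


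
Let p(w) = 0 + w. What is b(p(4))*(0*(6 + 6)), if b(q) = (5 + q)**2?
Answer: 0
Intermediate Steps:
p(w) = w
b(p(4))*(0*(6 + 6)) = (5 + 4)**2*(0*(6 + 6)) = 9**2*(0*12) = 81*0 = 0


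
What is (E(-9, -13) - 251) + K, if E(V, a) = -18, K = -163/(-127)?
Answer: -34000/127 ≈ -267.72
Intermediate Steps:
K = 163/127 (K = -163*(-1/127) = 163/127 ≈ 1.2835)
(E(-9, -13) - 251) + K = (-18 - 251) + 163/127 = -269 + 163/127 = -34000/127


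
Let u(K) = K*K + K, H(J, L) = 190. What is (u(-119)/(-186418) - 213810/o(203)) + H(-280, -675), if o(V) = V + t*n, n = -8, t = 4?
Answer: -5633952157/5312913 ≈ -1060.4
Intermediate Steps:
u(K) = K + K² (u(K) = K² + K = K + K²)
o(V) = -32 + V (o(V) = V + 4*(-8) = V - 32 = -32 + V)
(u(-119)/(-186418) - 213810/o(203)) + H(-280, -675) = (-119*(1 - 119)/(-186418) - 213810/(-32 + 203)) + 190 = (-119*(-118)*(-1/186418) - 213810/171) + 190 = (14042*(-1/186418) - 213810*1/171) + 190 = (-7021/93209 - 71270/57) + 190 = -6643405627/5312913 + 190 = -5633952157/5312913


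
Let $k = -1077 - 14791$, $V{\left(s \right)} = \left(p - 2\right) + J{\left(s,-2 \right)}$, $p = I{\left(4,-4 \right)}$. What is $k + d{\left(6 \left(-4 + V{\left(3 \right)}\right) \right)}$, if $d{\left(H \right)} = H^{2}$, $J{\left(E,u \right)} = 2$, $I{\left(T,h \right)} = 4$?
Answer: $-15868$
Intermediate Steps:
$p = 4$
$V{\left(s \right)} = 4$ ($V{\left(s \right)} = \left(4 - 2\right) + 2 = 2 + 2 = 4$)
$k = -15868$
$k + d{\left(6 \left(-4 + V{\left(3 \right)}\right) \right)} = -15868 + \left(6 \left(-4 + 4\right)\right)^{2} = -15868 + \left(6 \cdot 0\right)^{2} = -15868 + 0^{2} = -15868 + 0 = -15868$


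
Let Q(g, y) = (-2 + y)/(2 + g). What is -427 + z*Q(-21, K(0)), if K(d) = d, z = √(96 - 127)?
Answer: -427 + 2*I*√31/19 ≈ -427.0 + 0.58608*I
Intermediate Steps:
z = I*√31 (z = √(-31) = I*√31 ≈ 5.5678*I)
Q(g, y) = (-2 + y)/(2 + g)
-427 + z*Q(-21, K(0)) = -427 + (I*√31)*((-2 + 0)/(2 - 21)) = -427 + (I*√31)*(-2/(-19)) = -427 + (I*√31)*(-1/19*(-2)) = -427 + (I*√31)*(2/19) = -427 + 2*I*√31/19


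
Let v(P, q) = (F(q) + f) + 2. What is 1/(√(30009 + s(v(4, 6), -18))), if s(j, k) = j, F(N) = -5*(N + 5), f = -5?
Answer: √29951/29951 ≈ 0.0057782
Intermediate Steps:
F(N) = -25 - 5*N (F(N) = -5*(5 + N) = -25 - 5*N)
v(P, q) = -28 - 5*q (v(P, q) = ((-25 - 5*q) - 5) + 2 = (-30 - 5*q) + 2 = -28 - 5*q)
1/(√(30009 + s(v(4, 6), -18))) = 1/(√(30009 + (-28 - 5*6))) = 1/(√(30009 + (-28 - 30))) = 1/(√(30009 - 58)) = 1/(√29951) = √29951/29951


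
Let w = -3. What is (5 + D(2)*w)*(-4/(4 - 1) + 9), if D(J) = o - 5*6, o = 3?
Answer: 1978/3 ≈ 659.33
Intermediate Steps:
D(J) = -27 (D(J) = 3 - 5*6 = 3 - 30 = -27)
(5 + D(2)*w)*(-4/(4 - 1) + 9) = (5 - 27*(-3))*(-4/(4 - 1) + 9) = (5 + 81)*(-4/3 + 9) = 86*((⅓)*(-4) + 9) = 86*(-4/3 + 9) = 86*(23/3) = 1978/3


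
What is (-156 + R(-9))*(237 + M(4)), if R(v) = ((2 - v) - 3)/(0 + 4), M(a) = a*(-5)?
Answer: -33418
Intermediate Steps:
M(a) = -5*a
R(v) = -¼ - v/4 (R(v) = (-1 - v)/4 = (-1 - v)*(¼) = -¼ - v/4)
(-156 + R(-9))*(237 + M(4)) = (-156 + (-¼ - ¼*(-9)))*(237 - 5*4) = (-156 + (-¼ + 9/4))*(237 - 20) = (-156 + 2)*217 = -154*217 = -33418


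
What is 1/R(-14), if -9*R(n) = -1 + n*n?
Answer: -3/65 ≈ -0.046154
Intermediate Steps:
R(n) = ⅑ - n²/9 (R(n) = -(-1 + n*n)/9 = -(-1 + n²)/9 = ⅑ - n²/9)
1/R(-14) = 1/(⅑ - ⅑*(-14)²) = 1/(⅑ - ⅑*196) = 1/(⅑ - 196/9) = 1/(-65/3) = -3/65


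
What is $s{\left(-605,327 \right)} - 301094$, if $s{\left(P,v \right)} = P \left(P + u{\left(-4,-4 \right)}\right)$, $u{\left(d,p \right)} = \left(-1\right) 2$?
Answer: $66141$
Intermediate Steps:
$u{\left(d,p \right)} = -2$
$s{\left(P,v \right)} = P \left(-2 + P\right)$ ($s{\left(P,v \right)} = P \left(P - 2\right) = P \left(-2 + P\right)$)
$s{\left(-605,327 \right)} - 301094 = - 605 \left(-2 - 605\right) - 301094 = \left(-605\right) \left(-607\right) - 301094 = 367235 - 301094 = 66141$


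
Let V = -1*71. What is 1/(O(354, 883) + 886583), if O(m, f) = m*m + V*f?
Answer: 1/949206 ≈ 1.0535e-6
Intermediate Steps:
V = -71
O(m, f) = m² - 71*f (O(m, f) = m*m - 71*f = m² - 71*f)
1/(O(354, 883) + 886583) = 1/((354² - 71*883) + 886583) = 1/((125316 - 62693) + 886583) = 1/(62623 + 886583) = 1/949206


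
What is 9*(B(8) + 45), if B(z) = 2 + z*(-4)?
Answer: 135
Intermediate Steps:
B(z) = 2 - 4*z
9*(B(8) + 45) = 9*((2 - 4*8) + 45) = 9*((2 - 32) + 45) = 9*(-30 + 45) = 9*15 = 135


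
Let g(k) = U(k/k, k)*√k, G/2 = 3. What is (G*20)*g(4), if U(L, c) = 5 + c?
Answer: 2160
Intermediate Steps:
G = 6 (G = 2*3 = 6)
g(k) = √k*(5 + k) (g(k) = (5 + k)*√k = √k*(5 + k))
(G*20)*g(4) = (6*20)*(√4*(5 + 4)) = 120*(2*9) = 120*18 = 2160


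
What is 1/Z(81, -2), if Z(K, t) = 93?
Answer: 1/93 ≈ 0.010753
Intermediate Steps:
1/Z(81, -2) = 1/93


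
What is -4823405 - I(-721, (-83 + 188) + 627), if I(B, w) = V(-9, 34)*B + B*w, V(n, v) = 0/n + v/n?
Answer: -38685211/9 ≈ -4.2984e+6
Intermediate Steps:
V(n, v) = v/n (V(n, v) = 0 + v/n = v/n)
I(B, w) = -34*B/9 + B*w (I(B, w) = (34/(-9))*B + B*w = (34*(-1/9))*B + B*w = -34*B/9 + B*w)
-4823405 - I(-721, (-83 + 188) + 627) = -4823405 - (-721)*(-34 + 9*((-83 + 188) + 627))/9 = -4823405 - (-721)*(-34 + 9*(105 + 627))/9 = -4823405 - (-721)*(-34 + 9*732)/9 = -4823405 - (-721)*(-34 + 6588)/9 = -4823405 - (-721)*6554/9 = -4823405 - 1*(-4725434/9) = -4823405 + 4725434/9 = -38685211/9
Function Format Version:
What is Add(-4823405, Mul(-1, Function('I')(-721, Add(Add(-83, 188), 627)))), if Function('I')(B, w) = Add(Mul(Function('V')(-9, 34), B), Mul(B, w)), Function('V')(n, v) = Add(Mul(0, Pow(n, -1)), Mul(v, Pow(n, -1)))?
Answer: Rational(-38685211, 9) ≈ -4.2984e+6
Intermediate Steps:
Function('V')(n, v) = Mul(v, Pow(n, -1)) (Function('V')(n, v) = Add(0, Mul(v, Pow(n, -1))) = Mul(v, Pow(n, -1)))
Function('I')(B, w) = Add(Mul(Rational(-34, 9), B), Mul(B, w)) (Function('I')(B, w) = Add(Mul(Mul(34, Pow(-9, -1)), B), Mul(B, w)) = Add(Mul(Mul(34, Rational(-1, 9)), B), Mul(B, w)) = Add(Mul(Rational(-34, 9), B), Mul(B, w)))
Add(-4823405, Mul(-1, Function('I')(-721, Add(Add(-83, 188), 627)))) = Add(-4823405, Mul(-1, Mul(Rational(1, 9), -721, Add(-34, Mul(9, Add(Add(-83, 188), 627)))))) = Add(-4823405, Mul(-1, Mul(Rational(1, 9), -721, Add(-34, Mul(9, Add(105, 627)))))) = Add(-4823405, Mul(-1, Mul(Rational(1, 9), -721, Add(-34, Mul(9, 732))))) = Add(-4823405, Mul(-1, Mul(Rational(1, 9), -721, Add(-34, 6588)))) = Add(-4823405, Mul(-1, Mul(Rational(1, 9), -721, 6554))) = Add(-4823405, Mul(-1, Rational(-4725434, 9))) = Add(-4823405, Rational(4725434, 9)) = Rational(-38685211, 9)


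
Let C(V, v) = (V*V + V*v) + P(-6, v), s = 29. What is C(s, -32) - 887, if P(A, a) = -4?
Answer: -978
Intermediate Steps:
C(V, v) = -4 + V² + V*v (C(V, v) = (V*V + V*v) - 4 = (V² + V*v) - 4 = -4 + V² + V*v)
C(s, -32) - 887 = (-4 + 29² + 29*(-32)) - 887 = (-4 + 841 - 928) - 887 = -91 - 887 = -978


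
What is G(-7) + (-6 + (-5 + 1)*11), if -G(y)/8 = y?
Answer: 6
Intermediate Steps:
G(y) = -8*y
G(-7) + (-6 + (-5 + 1)*11) = -8*(-7) + (-6 + (-5 + 1)*11) = 56 + (-6 - 4*11) = 56 + (-6 - 44) = 56 - 50 = 6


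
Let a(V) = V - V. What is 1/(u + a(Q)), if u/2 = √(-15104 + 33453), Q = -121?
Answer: √18349/36698 ≈ 0.0036912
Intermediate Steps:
u = 2*√18349 (u = 2*√(-15104 + 33453) = 2*√18349 ≈ 270.92)
a(V) = 0
1/(u + a(Q)) = 1/(2*√18349 + 0) = 1/(2*√18349) = √18349/36698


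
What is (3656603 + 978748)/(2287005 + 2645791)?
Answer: 4635351/4932796 ≈ 0.93970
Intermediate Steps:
(3656603 + 978748)/(2287005 + 2645791) = 4635351/4932796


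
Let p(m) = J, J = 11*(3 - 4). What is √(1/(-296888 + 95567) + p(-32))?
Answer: 2*I*√12384216577/67107 ≈ 3.3166*I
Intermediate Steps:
J = -11 (J = 11*(-1) = -11)
p(m) = -11
√(1/(-296888 + 95567) + p(-32)) = √(1/(-296888 + 95567) - 11) = √(1/(-201321) - 11) = √(-1/201321 - 11) = √(-2214532/201321) = 2*I*√12384216577/67107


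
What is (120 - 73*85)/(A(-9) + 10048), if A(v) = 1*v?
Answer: -6085/10039 ≈ -0.60614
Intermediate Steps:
A(v) = v
(120 - 73*85)/(A(-9) + 10048) = (120 - 73*85)/(-9 + 10048) = (120 - 6205)/10039 = -6085*1/10039 = -6085/10039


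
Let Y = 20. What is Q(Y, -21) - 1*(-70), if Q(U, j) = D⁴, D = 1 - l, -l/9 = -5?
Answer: 3748166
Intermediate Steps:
l = 45 (l = -9*(-5) = 45)
D = -44 (D = 1 - 1*45 = 1 - 45 = -44)
Q(U, j) = 3748096 (Q(U, j) = (-44)⁴ = 3748096)
Q(Y, -21) - 1*(-70) = 3748096 - 1*(-70) = 3748096 + 70 = 3748166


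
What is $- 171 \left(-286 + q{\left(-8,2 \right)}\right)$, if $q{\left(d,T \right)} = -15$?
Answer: $51471$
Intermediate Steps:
$- 171 \left(-286 + q{\left(-8,2 \right)}\right) = - 171 \left(-286 - 15\right) = \left(-171\right) \left(-301\right) = 51471$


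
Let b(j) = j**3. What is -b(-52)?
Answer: 140608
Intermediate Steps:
-b(-52) = -1*(-52)**3 = -1*(-140608) = 140608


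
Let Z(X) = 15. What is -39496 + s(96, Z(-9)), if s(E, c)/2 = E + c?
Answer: -39274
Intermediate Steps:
s(E, c) = 2*E + 2*c (s(E, c) = 2*(E + c) = 2*E + 2*c)
-39496 + s(96, Z(-9)) = -39496 + (2*96 + 2*15) = -39496 + (192 + 30) = -39496 + 222 = -39274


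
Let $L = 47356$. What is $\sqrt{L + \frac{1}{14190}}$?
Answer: $\frac{\sqrt{9535419485790}}{14190} \approx 217.61$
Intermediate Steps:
$\sqrt{L + \frac{1}{14190}} = \sqrt{47356 + \frac{1}{14190}} = \sqrt{\frac{671981641}{14190}} = \frac{\sqrt{9535419485790}}{14190}$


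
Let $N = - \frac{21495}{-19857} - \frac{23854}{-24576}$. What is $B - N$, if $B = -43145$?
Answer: $- \frac{3509334153773}{81334272} \approx -43147.0$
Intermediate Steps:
$N = \frac{166988333}{81334272}$ ($N = \left(-21495\right) \left(- \frac{1}{19857}\right) - - \frac{11927}{12288} = \frac{7165}{6619} + \frac{11927}{12288} = \frac{166988333}{81334272} \approx 2.0531$)
$B - N = -43145 - \frac{166988333}{81334272} = - \frac{3509334153773}{81334272}$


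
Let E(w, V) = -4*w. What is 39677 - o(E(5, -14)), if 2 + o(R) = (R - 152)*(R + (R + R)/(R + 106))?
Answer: 36159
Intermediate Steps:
o(R) = -2 + (-152 + R)*(R + 2*R/(106 + R)) (o(R) = -2 + (R - 152)*(R + (R + R)/(R + 106)) = -2 + (-152 + R)*(R + (2*R)/(106 + R)) = -2 + (-152 + R)*(R + 2*R/(106 + R)))
39677 - o(E(5, -14)) = 39677 - (-212 + (-4*5)**3 - (-65672)*5 - 44*(-4*5)**2)/(106 - 4*5) = 39677 - (-212 + (-20)**3 - 16418*(-20) - 44*(-20)**2)/(106 - 20) = 39677 - (-212 - 8000 + 328360 - 44*400)/86 = 39677 - (-212 - 8000 + 328360 - 17600)/86 = 39677 - 302548/86 = 39677 - 1*3518 = 39677 - 3518 = 36159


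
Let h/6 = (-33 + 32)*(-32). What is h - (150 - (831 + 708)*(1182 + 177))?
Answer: 2091543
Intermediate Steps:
h = 192 (h = 6*((-33 + 32)*(-32)) = 6*(-1*(-32)) = 6*32 = 192)
h - (150 - (831 + 708)*(1182 + 177)) = 192 - (150 - (831 + 708)*(1182 + 177)) = 192 - (150 - 1539*1359) = 192 - (150 - 1*2091501) = 192 - (150 - 2091501) = 192 - 1*(-2091351) = 192 + 2091351 = 2091543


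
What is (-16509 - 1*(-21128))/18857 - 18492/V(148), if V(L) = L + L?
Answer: -86834105/1395418 ≈ -62.228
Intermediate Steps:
V(L) = 2*L
(-16509 - 1*(-21128))/18857 - 18492/V(148) = (-16509 - 1*(-21128))/18857 - 18492/(2*148) = (-16509 + 21128)*(1/18857) - 18492/296 = 4619*(1/18857) - 18492*1/296 = 4619/18857 - 4623/74 = -86834105/1395418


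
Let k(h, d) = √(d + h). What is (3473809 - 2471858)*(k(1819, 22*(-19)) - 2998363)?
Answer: -3004212806213 + 1001951*√1401 ≈ -3.0042e+12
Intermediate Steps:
(3473809 - 2471858)*(k(1819, 22*(-19)) - 2998363) = (3473809 - 2471858)*(√(22*(-19) + 1819) - 2998363) = 1001951*(√(-418 + 1819) - 2998363) = 1001951*(√1401 - 2998363) = 1001951*(-2998363 + √1401) = -3004212806213 + 1001951*√1401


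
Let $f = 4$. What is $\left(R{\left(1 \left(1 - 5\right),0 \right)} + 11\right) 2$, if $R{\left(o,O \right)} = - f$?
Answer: $14$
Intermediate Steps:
$R{\left(o,O \right)} = -4$ ($R{\left(o,O \right)} = \left(-1\right) 4 = -4$)
$\left(R{\left(1 \left(1 - 5\right),0 \right)} + 11\right) 2 = \left(-4 + 11\right) 2 = 7 \cdot 2 = 14$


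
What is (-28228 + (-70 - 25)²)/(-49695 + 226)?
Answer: 519/1337 ≈ 0.38818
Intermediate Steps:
(-28228 + (-70 - 25)²)/(-49695 + 226) = (-28228 + (-95)²)/(-49469) = (-28228 + 9025)*(-1/49469) = -19203*(-1/49469) = 519/1337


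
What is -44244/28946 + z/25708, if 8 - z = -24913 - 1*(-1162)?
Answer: -224848369/372071884 ≈ -0.60431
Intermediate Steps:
z = 23759 (z = 8 - (-24913 - 1*(-1162)) = 8 - (-24913 + 1162) = 8 - 1*(-23751) = 8 + 23751 = 23759)
-44244/28946 + z/25708 = -44244/28946 + 23759/25708 = -44244*1/28946 + 23759*(1/25708) = -22122/14473 + 23759/25708 = -224848369/372071884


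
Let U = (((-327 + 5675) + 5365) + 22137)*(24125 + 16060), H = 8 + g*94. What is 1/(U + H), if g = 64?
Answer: 1/1320083274 ≈ 7.5753e-10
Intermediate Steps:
H = 6024 (H = 8 + 64*94 = 8 + 6016 = 6024)
U = 1320077250 (U = ((5348 + 5365) + 22137)*40185 = (10713 + 22137)*40185 = 32850*40185 = 1320077250)
1/(U + H) = 1/(1320077250 + 6024) = 1/1320083274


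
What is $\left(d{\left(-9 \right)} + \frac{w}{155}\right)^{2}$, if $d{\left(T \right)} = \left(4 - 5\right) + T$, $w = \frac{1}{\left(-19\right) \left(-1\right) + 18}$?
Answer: $\frac{3288907801}{32890225} \approx 99.996$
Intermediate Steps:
$w = \frac{1}{37}$ ($w = \frac{1}{19 + 18} = \frac{1}{37} \approx 0.027027$)
$d{\left(T \right)} = -1 + T$
$\left(d{\left(-9 \right)} + \frac{w}{155}\right)^{2} = \left(\left(-1 - 9\right) + \frac{1}{37 \cdot 155}\right)^{2} = \left(-10 + \frac{1}{37} \cdot \frac{1}{155}\right)^{2} = \left(-10 + \frac{1}{5735}\right)^{2} = \left(- \frac{57349}{5735}\right)^{2} = \frac{3288907801}{32890225}$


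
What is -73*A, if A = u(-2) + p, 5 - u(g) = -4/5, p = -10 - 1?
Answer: 1898/5 ≈ 379.60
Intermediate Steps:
p = -11
u(g) = 29/5 (u(g) = 5 - (-4)/5 = 5 - 1*(-⅘) = 5 + ⅘ = 29/5)
A = -26/5 (A = 29/5 - 11 = -26/5 ≈ -5.2000)
-73*A = -73*(-26/5) = 1898/5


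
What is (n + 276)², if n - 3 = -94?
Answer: 34225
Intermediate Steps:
n = -91 (n = 3 - 94 = -91)
(n + 276)² = (-91 + 276)² = 185² = 34225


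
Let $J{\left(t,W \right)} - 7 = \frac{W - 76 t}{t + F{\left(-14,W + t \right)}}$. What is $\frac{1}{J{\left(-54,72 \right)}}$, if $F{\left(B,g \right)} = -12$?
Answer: $- \frac{11}{619} \approx -0.017771$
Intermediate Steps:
$J{\left(t,W \right)} = 7 + \frac{W - 76 t}{-12 + t}$ ($J{\left(t,W \right)} = 7 + \frac{W - 76 t}{t - 12} = 7 + \frac{W - 76 t}{-12 + t}$)
$\frac{1}{J{\left(-54,72 \right)}} = \frac{1}{\frac{1}{-12 - 54} \left(-84 + 72 - -3726\right)} = \frac{1}{\frac{1}{-66} \left(-84 + 72 + 3726\right)} = \frac{1}{\left(- \frac{1}{66}\right) 3714} = \frac{1}{- \frac{619}{11}} = - \frac{11}{619}$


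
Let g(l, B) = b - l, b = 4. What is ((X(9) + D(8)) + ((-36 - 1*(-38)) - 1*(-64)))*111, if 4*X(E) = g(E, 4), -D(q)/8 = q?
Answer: 333/4 ≈ 83.250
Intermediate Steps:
D(q) = -8*q
g(l, B) = 4 - l
X(E) = 1 - E/4 (X(E) = (4 - E)/4 = 1 - E/4)
((X(9) + D(8)) + ((-36 - 1*(-38)) - 1*(-64)))*111 = (((1 - 1/4*9) - 8*8) + ((-36 - 1*(-38)) - 1*(-64)))*111 = (((1 - 9/4) - 64) + ((-36 + 38) + 64))*111 = ((-5/4 - 64) + (2 + 64))*111 = (-261/4 + 66)*111 = (3/4)*111 = 333/4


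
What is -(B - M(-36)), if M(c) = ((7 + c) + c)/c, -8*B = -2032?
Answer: -9079/36 ≈ -252.19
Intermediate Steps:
B = 254 (B = -⅛*(-2032) = 254)
M(c) = (7 + 2*c)/c
-(B - M(-36)) = -(254 - (2 + 7/(-36))) = -(254 - (2 + 7*(-1/36))) = -(254 - (2 - 7/36)) = -(254 - 1*65/36) = -(254 - 65/36) = -1*9079/36 = -9079/36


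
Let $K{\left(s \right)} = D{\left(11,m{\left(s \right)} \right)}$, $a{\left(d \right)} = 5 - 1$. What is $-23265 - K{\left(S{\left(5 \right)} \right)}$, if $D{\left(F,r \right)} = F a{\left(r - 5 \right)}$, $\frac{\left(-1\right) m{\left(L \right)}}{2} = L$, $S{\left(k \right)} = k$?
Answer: $-23309$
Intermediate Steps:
$a{\left(d \right)} = 4$
$m{\left(L \right)} = - 2 L$
$D{\left(F,r \right)} = 4 F$ ($D{\left(F,r \right)} = F 4 = 4 F$)
$K{\left(s \right)} = 44$ ($K{\left(s \right)} = 4 \cdot 11 = 44$)
$-23265 - K{\left(S{\left(5 \right)} \right)} = -23265 - 44 = -23309$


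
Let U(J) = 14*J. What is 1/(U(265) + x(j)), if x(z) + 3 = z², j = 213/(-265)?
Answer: 70225/260369444 ≈ 0.00026971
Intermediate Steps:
j = -213/265 (j = 213*(-1/265) = -213/265 ≈ -0.80377)
x(z) = -3 + z²
1/(U(265) + x(j)) = 1/(14*265 + (-3 + (-213/265)²)) = 1/(3710 + (-3 + 45369/70225)) = 1/(3710 - 165306/70225) = 1/(260369444/70225) = 70225/260369444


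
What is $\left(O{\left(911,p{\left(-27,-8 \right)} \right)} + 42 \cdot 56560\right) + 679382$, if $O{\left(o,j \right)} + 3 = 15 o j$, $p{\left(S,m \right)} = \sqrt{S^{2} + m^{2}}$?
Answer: $3054899 + 13665 \sqrt{793} \approx 3.4397 \cdot 10^{6}$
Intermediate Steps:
$O{\left(o,j \right)} = -3 + 15 j o$ ($O{\left(o,j \right)} = -3 + 15 o j = -3 + 15 j o$)
$\left(O{\left(911,p{\left(-27,-8 \right)} \right)} + 42 \cdot 56560\right) + 679382 = \left(\left(-3 + 15 \sqrt{\left(-27\right)^{2} + \left(-8\right)^{2}} \cdot 911\right) + 42 \cdot 56560\right) + 679382 = \left(\left(-3 + 15 \sqrt{729 + 64} \cdot 911\right) + 2375520\right) + 679382 = \left(\left(-3 + 15 \sqrt{793} \cdot 911\right) + 2375520\right) + 679382 = \left(\left(-3 + 13665 \sqrt{793}\right) + 2375520\right) + 679382 = \left(2375517 + 13665 \sqrt{793}\right) + 679382 = 3054899 + 13665 \sqrt{793}$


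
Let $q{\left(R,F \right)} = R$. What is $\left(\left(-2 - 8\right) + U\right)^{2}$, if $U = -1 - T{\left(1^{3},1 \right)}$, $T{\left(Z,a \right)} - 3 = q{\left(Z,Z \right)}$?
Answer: $225$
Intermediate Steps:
$T{\left(Z,a \right)} = 3 + Z$
$U = -5$ ($U = -1 - \left(3 + 1^{3}\right) = -1 - \left(3 + 1\right) = -1 - 4 = -5$)
$\left(\left(-2 - 8\right) + U\right)^{2} = \left(\left(-2 - 8\right) - 5\right)^{2} = \left(-10 - 5\right)^{2} = \left(-15\right)^{2} = 225$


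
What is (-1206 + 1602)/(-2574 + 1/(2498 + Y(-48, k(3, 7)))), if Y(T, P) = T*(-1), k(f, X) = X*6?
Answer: -1008216/6553403 ≈ -0.15385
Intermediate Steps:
k(f, X) = 6*X
Y(T, P) = -T
(-1206 + 1602)/(-2574 + 1/(2498 + Y(-48, k(3, 7)))) = (-1206 + 1602)/(-2574 + 1/(2498 - 1*(-48))) = 396/(-2574 + 1/(2498 + 48)) = 396/(-2574 + 1/2546) = 396/(-6553403/2546) = 396*(-2546/6553403) = -1008216/6553403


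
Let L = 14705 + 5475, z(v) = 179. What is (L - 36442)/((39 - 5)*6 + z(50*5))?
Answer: -16262/383 ≈ -42.460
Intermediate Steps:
L = 20180
(L - 36442)/((39 - 5)*6 + z(50*5)) = (20180 - 36442)/((39 - 5)*6 + 179) = -16262/(34*6 + 179) = -16262/(204 + 179) = -16262/383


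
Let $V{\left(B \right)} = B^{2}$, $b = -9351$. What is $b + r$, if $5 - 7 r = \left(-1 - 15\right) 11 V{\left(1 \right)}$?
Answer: $- \frac{65276}{7} \approx -9325.1$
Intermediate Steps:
$r = \frac{181}{7}$ ($r = \frac{5}{7} - \frac{\left(-1 - 15\right) 11 \cdot 1^{2}}{7} = \frac{5}{7} - \frac{\left(-16\right) 11 \cdot 1}{7} = \frac{5}{7} - \frac{\left(-176\right) 1}{7} = \frac{5}{7} - - \frac{176}{7} = \frac{5}{7} + \frac{176}{7} = \frac{181}{7} \approx 25.857$)
$b + r = -9351 + \frac{181}{7} = - \frac{65276}{7}$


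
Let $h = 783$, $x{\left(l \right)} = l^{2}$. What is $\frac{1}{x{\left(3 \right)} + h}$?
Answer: $\frac{1}{792} \approx 0.0012626$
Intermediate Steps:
$\frac{1}{x{\left(3 \right)} + h} = \frac{1}{3^{2} + 783} = \frac{1}{9 + 783} = \frac{1}{792}$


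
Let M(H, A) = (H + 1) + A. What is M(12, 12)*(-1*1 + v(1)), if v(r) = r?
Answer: 0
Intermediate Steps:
M(H, A) = 1 + A + H (M(H, A) = (1 + H) + A = 1 + A + H)
M(12, 12)*(-1*1 + v(1)) = (1 + 12 + 12)*(-1*1 + 1) = 25*(-1 + 1) = 25*0 = 0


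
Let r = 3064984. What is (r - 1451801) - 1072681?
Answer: 540502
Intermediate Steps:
(r - 1451801) - 1072681 = (3064984 - 1451801) - 1072681 = 1613183 - 1072681 = 540502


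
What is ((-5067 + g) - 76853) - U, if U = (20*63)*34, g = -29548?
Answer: -154308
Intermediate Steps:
U = 42840 (U = 1260*34 = 42840)
((-5067 + g) - 76853) - U = ((-5067 - 29548) - 76853) - 1*42840 = (-34615 - 76853) - 42840 = -111468 - 42840 = -154308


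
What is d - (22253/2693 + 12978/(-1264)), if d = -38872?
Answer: -66155800091/1701976 ≈ -38870.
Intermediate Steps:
d - (22253/2693 + 12978/(-1264)) = -38872 - (22253/2693 + 12978/(-1264)) = -38872 - (22253*(1/2693) + 12978*(-1/1264)) = -38872 - (22253/2693 - 6489/632) = -38872 - 1*(-3410981/1701976) = -38872 + 3410981/1701976 = -66155800091/1701976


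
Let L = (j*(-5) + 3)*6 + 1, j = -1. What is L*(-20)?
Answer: -980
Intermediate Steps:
L = 49 (L = (-1*(-5) + 3)*6 + 1 = (5 + 3)*6 + 1 = 8*6 + 1 = 48 + 1 = 49)
L*(-20) = 49*(-20) = -980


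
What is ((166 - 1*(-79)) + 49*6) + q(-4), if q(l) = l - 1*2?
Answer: 533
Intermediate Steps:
q(l) = -2 + l (q(l) = l - 2 = -2 + l)
((166 - 1*(-79)) + 49*6) + q(-4) = ((166 - 1*(-79)) + 49*6) + (-2 - 4) = ((166 + 79) + 294) - 6 = (245 + 294) - 6 = 539 - 6 = 533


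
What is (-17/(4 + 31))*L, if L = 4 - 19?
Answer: 51/7 ≈ 7.2857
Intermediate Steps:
L = -15
(-17/(4 + 31))*L = -17/(4 + 31)*(-15) = -17/35*(-15) = 51/7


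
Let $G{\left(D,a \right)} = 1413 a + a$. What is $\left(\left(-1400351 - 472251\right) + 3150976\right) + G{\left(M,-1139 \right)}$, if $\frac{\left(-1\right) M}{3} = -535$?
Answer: $-332172$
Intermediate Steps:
$M = 1605$ ($M = \left(-3\right) \left(-535\right) = 1605$)
$G{\left(D,a \right)} = 1414 a$
$\left(\left(-1400351 - 472251\right) + 3150976\right) + G{\left(M,-1139 \right)} = \left(\left(-1400351 - 472251\right) + 3150976\right) + 1414 \left(-1139\right) = \left(-1872602 + 3150976\right) - 1610546 = 1278374 - 1610546 = -332172$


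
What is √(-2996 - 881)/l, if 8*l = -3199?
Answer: -8*I*√3877/3199 ≈ -0.15571*I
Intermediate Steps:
l = -3199/8 (l = (⅛)*(-3199) = -3199/8 ≈ -399.88)
√(-2996 - 881)/l = √(-2996 - 881)/(-3199/8) = √(-3877)*(-8/3199) = (I*√3877)*(-8/3199) = -8*I*√3877/3199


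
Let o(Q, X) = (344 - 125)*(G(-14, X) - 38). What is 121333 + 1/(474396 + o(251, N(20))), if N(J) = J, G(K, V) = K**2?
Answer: 61758254335/508998 ≈ 1.2133e+5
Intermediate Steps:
o(Q, X) = 34602 (o(Q, X) = (344 - 125)*((-14)**2 - 38) = 219*(196 - 38) = 219*158 = 34602)
121333 + 1/(474396 + o(251, N(20))) = 121333 + 1/(474396 + 34602) = 121333 + 1/508998 = 61758254335/508998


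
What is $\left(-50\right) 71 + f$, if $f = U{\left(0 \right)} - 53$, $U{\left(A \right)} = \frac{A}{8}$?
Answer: $-3603$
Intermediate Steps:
$U{\left(A \right)} = \frac{A}{8}$ ($U{\left(A \right)} = A \frac{1}{8} = \frac{A}{8}$)
$f = -53$ ($f = \frac{1}{8} \cdot 0 - 53 = 0 - 53 = -53$)
$\left(-50\right) 71 + f = \left(-50\right) 71 - 53 = -3550 - 53 = -3603$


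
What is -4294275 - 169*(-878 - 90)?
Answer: -4130683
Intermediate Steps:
-4294275 - 169*(-878 - 90) = -4294275 - 169*(-968) = -4294275 + 163592 = -4130683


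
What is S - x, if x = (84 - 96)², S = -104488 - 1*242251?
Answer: -346883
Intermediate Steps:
S = -346739 (S = -104488 - 242251 = -346739)
x = 144 (x = (-12)² = 144)
S - x = -346739 - 1*144 = -346739 - 144 = -346883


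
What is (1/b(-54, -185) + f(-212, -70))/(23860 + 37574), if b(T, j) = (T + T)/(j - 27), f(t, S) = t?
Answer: -5671/1658718 ≈ -0.0034189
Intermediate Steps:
b(T, j) = 2*T/(-27 + j) (b(T, j) = (2*T)/(-27 + j) = 2*T/(-27 + j))
(1/b(-54, -185) + f(-212, -70))/(23860 + 37574) = (1/(2*(-54)/(-27 - 185)) - 212)/(23860 + 37574) = (1/(2*(-54)/(-212)) - 212)/61434 = (1/(2*(-54)*(-1/212)) - 212)*(1/61434) = (1/(27/53) - 212)*(1/61434) = (53/27 - 212)*(1/61434) = -5671/27*1/61434 = -5671/1658718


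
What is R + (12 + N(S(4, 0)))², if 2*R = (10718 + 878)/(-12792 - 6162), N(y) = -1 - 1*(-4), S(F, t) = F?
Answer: 163802/729 ≈ 224.69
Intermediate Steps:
N(y) = 3 (N(y) = -1 + 4 = 3)
R = -223/729 (R = ((10718 + 878)/(-12792 - 6162))/2 = (11596/(-18954))/2 = (11596*(-1/18954))/2 = (½)*(-446/729) = -223/729 ≈ -0.30590)
R + (12 + N(S(4, 0)))² = -223/729 + (12 + 3)² = -223/729 + 15² = -223/729 + 225 = 163802/729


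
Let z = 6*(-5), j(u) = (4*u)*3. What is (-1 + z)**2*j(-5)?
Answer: -57660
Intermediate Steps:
j(u) = 12*u
z = -30
(-1 + z)**2*j(-5) = (-1 - 30)**2*(12*(-5)) = (-31)**2*(-60) = 961*(-60) = -57660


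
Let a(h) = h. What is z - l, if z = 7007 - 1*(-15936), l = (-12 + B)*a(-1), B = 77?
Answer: 23008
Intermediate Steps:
l = -65 (l = (-12 + 77)*(-1) = 65*(-1) = -65)
z = 22943 (z = 7007 + 15936 = 22943)
z - l = 22943 - 1*(-65) = 22943 + 65 = 23008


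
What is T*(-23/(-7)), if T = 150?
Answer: 3450/7 ≈ 492.86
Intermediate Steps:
T*(-23/(-7)) = 150*(-23/(-7)) = 150*(-23*(-1)/7) = 150*(-1*(-23/7)) = 150*(23/7) = 3450/7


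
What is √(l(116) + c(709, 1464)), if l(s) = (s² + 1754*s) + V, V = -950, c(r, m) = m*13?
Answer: √235002 ≈ 484.77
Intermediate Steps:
c(r, m) = 13*m
l(s) = -950 + s² + 1754*s (l(s) = (s² + 1754*s) - 950 = -950 + s² + 1754*s)
√(l(116) + c(709, 1464)) = √((-950 + 116² + 1754*116) + 13*1464) = √((-950 + 13456 + 203464) + 19032) = √(215970 + 19032) = √235002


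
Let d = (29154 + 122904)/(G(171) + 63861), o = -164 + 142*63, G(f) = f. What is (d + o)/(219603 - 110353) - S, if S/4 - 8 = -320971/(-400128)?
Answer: -128030394931903/3644653416000 ≈ -35.128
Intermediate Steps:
o = 8782 (o = -164 + 8946 = 8782)
d = 25343/10672 (d = (29154 + 122904)/(171 + 63861) = 152058/64032 = 152058*(1/64032) = 25343/10672 ≈ 2.3747)
S = 3521995/100032 (S = 32 + 4*(-320971/(-400128)) = 32 + 4*(-320971*(-1/400128)) = 32 + 4*(320971/400128) = 32 + 320971/100032 = 3521995/100032 ≈ 35.209)
(d + o)/(219603 - 110353) - S = (25343/10672 + 8782)/(219603 - 110353) - 1*3521995/100032 = (93746847/10672)/109250 - 3521995/100032 = (93746847/10672)*(1/109250) - 3521995/100032 = 93746847/1165916000 - 3521995/100032 = -128030394931903/3644653416000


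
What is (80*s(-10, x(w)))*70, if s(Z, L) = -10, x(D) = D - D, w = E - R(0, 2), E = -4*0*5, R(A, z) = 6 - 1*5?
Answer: -56000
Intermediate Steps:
R(A, z) = 1 (R(A, z) = 6 - 5 = 1)
E = 0 (E = 0*5 = 0)
w = -1 (w = 0 - 1*1 = 0 - 1 = -1)
x(D) = 0
(80*s(-10, x(w)))*70 = (80*(-10))*70 = -800*70 = -56000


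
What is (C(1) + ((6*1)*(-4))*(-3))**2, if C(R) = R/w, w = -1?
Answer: 5041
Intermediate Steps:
C(R) = -R (C(R) = R/(-1) = R*(-1) = -R)
(C(1) + ((6*1)*(-4))*(-3))**2 = (-1*1 + ((6*1)*(-4))*(-3))**2 = (-1 + (6*(-4))*(-3))**2 = (-1 - 24*(-3))**2 = (-1 + 72)**2 = 71**2 = 5041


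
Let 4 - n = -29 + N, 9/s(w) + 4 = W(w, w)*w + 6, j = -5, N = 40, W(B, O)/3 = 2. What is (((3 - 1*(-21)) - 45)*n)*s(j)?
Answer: -189/4 ≈ -47.250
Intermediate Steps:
W(B, O) = 6 (W(B, O) = 3*2 = 6)
s(w) = 9/(2 + 6*w) (s(w) = 9/(-4 + (6*w + 6)) = 9/(-4 + (6 + 6*w)) = 9/(2 + 6*w))
n = -7 (n = 4 - (-29 + 40) = 4 - 1*11 = 4 - 11 = -7)
(((3 - 1*(-21)) - 45)*n)*s(j) = (((3 - 1*(-21)) - 45)*(-7))*(9/(2*(1 + 3*(-5)))) = (((3 + 21) - 45)*(-7))*(9/(2*(1 - 15))) = ((24 - 45)*(-7))*((9/2)/(-14)) = (-21*(-7))*((9/2)*(-1/14)) = 147*(-9/28) = -189/4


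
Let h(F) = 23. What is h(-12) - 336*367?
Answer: -123289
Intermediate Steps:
h(-12) - 336*367 = 23 - 336*367 = 23 - 123312 = -123289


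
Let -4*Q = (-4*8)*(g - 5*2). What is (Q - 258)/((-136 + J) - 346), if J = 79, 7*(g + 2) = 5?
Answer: 2438/2821 ≈ 0.86423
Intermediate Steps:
g = -9/7 (g = -2 + (⅐)*5 = -2 + 5/7 = -9/7 ≈ -1.2857)
Q = -632/7 (Q = -(-4*8)*(-9/7 - 5*2)/4 = -(-8)*(-9/7 - 10) = -(-8)*(-79)/7 = -¼*2528/7 = -632/7 ≈ -90.286)
(Q - 258)/((-136 + J) - 346) = (-632/7 - 258)/((-136 + 79) - 346) = -2438/(7*(-57 - 346)) = -2438/7/(-403) = -2438/7*(-1/403) = 2438/2821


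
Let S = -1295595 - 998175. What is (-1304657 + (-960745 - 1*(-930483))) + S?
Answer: -3628689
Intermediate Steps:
S = -2293770
(-1304657 + (-960745 - 1*(-930483))) + S = (-1304657 + (-960745 - 1*(-930483))) - 2293770 = (-1304657 + (-960745 + 930483)) - 2293770 = (-1304657 - 30262) - 2293770 = -1334919 - 2293770 = -3628689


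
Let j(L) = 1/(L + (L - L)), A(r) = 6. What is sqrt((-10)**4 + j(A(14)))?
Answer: sqrt(360006)/6 ≈ 100.00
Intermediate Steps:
j(L) = 1/L (j(L) = 1/(L + 0) = 1/L)
sqrt((-10)**4 + j(A(14))) = sqrt((-10)**4 + 1/6) = sqrt(10000 + 1/6) = sqrt(60001/6) = sqrt(360006)/6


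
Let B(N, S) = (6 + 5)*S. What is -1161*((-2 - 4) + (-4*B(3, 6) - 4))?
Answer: 318114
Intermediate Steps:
B(N, S) = 11*S
-1161*((-2 - 4) + (-4*B(3, 6) - 4)) = -1161*((-2 - 4) + (-44*6 - 4)) = -1161*(-6 + (-4*66 - 4)) = -1161*(-6 + (-264 - 4)) = -1161*(-6 - 268) = -1161*(-274) = 318114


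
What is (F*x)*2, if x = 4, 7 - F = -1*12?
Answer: 152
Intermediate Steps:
F = 19 (F = 7 - (-1)*12 = 7 - 1*(-12) = 7 + 12 = 19)
(F*x)*2 = (19*4)*2 = 76*2 = 152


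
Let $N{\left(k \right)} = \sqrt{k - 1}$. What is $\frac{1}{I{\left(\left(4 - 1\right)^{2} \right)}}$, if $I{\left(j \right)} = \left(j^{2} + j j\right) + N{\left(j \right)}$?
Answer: $\frac{81}{13118} - \frac{\sqrt{2}}{13118} \approx 0.0060669$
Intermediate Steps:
$N{\left(k \right)} = \sqrt{-1 + k}$
$I{\left(j \right)} = \sqrt{-1 + j} + 2 j^{2}$ ($I{\left(j \right)} = \left(j^{2} + j j\right) + \sqrt{-1 + j} = \left(j^{2} + j^{2}\right) + \sqrt{-1 + j} = 2 j^{2} + \sqrt{-1 + j} = \sqrt{-1 + j} + 2 j^{2}$)
$\frac{1}{I{\left(\left(4 - 1\right)^{2} \right)}} = \frac{1}{\sqrt{-1 + \left(4 - 1\right)^{2}} + 2 \left(\left(4 - 1\right)^{2}\right)^{2}} = \frac{1}{\sqrt{-1 + 3^{2}} + 2 \left(3^{2}\right)^{2}} = \frac{1}{\sqrt{-1 + 9} + 2 \cdot 9^{2}} = \frac{1}{\sqrt{8} + 2 \cdot 81} = \frac{1}{2 \sqrt{2} + 162} = \frac{1}{162 + 2 \sqrt{2}}$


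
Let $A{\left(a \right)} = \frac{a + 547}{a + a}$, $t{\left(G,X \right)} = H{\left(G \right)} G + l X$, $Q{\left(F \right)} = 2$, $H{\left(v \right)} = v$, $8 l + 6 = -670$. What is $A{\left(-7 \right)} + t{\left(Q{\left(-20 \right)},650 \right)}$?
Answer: $- \frac{384717}{7} \approx -54960.0$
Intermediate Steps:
$l = - \frac{169}{2}$ ($l = - \frac{3}{4} + \frac{1}{8} \left(-670\right) = - \frac{3}{4} - \frac{335}{4} = - \frac{169}{2} \approx -84.5$)
$t{\left(G,X \right)} = G^{2} - \frac{169 X}{2}$ ($t{\left(G,X \right)} = G G - \frac{169 X}{2} = G^{2} - \frac{169 X}{2}$)
$A{\left(a \right)} = \frac{547 + a}{2 a}$
$A{\left(-7 \right)} + t{\left(Q{\left(-20 \right)},650 \right)} = \frac{547 - 7}{2 \left(-7\right)} + \left(2^{2} - 54925\right) = \frac{1}{2} \left(- \frac{1}{7}\right) 540 + \left(4 - 54925\right) = - \frac{270}{7} - 54921 = - \frac{384717}{7}$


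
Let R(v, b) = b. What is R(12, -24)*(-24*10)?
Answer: 5760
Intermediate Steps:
R(12, -24)*(-24*10) = -(-576)*10 = -24*(-240) = 5760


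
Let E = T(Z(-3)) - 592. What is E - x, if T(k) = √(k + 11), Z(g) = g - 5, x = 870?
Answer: -1462 + √3 ≈ -1460.3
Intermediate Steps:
Z(g) = -5 + g
T(k) = √(11 + k)
E = -592 + √3 (E = √(11 + (-5 - 3)) - 592 = √(11 - 8) - 592 = √3 - 592 = -592 + √3 ≈ -590.27)
E - x = (-592 + √3) - 1*870 = (-592 + √3) - 870 = -1462 + √3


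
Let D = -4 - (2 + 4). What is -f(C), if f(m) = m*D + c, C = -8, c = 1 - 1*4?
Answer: -77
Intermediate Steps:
D = -10 (D = -4 - 1*6 = -4 - 6 = -10)
c = -3 (c = 1 - 4 = -3)
f(m) = -3 - 10*m (f(m) = m*(-10) - 3 = -10*m - 3 = -3 - 10*m)
-f(C) = -(-3 - 10*(-8)) = -(-3 + 80) = -1*77 = -77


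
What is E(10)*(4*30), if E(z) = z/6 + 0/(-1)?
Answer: 200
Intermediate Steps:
E(z) = z/6 (E(z) = z*(⅙) + 0*(-1) = z/6 + 0 = z/6)
E(10)*(4*30) = ((⅙)*10)*(4*30) = (5/3)*120 = 200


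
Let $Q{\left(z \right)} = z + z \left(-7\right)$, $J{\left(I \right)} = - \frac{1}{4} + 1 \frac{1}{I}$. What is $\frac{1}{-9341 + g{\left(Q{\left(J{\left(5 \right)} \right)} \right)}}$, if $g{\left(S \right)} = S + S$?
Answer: $- \frac{5}{46702} \approx -0.00010706$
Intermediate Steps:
$J{\left(I \right)} = - \frac{1}{4} + \frac{1}{I}$ ($J{\left(I \right)} = \left(-1\right) \frac{1}{4} + \frac{1}{I} = - \frac{1}{4} + \frac{1}{I}$)
$Q{\left(z \right)} = - 6 z$ ($Q{\left(z \right)} = z - 7 z = - 6 z$)
$g{\left(S \right)} = 2 S$
$\frac{1}{-9341 + g{\left(Q{\left(J{\left(5 \right)} \right)} \right)}} = \frac{1}{-9341 + 2 \left(- 6 \frac{4 - 5}{4 \cdot 5}\right)} = \frac{1}{-9341 + 2 \left(- 6 \cdot \frac{1}{4} \cdot \frac{1}{5} \left(4 - 5\right)\right)} = \frac{1}{-9341 + 2 \left(- 6 \cdot \frac{1}{4} \cdot \frac{1}{5} \left(-1\right)\right)} = \frac{1}{-9341 + 2 \left(\left(-6\right) \left(- \frac{1}{20}\right)\right)} = \frac{1}{-9341 + 2 \cdot \frac{3}{10}} = \frac{1}{-9341 + \frac{3}{5}} = \frac{1}{- \frac{46702}{5}} = - \frac{5}{46702}$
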